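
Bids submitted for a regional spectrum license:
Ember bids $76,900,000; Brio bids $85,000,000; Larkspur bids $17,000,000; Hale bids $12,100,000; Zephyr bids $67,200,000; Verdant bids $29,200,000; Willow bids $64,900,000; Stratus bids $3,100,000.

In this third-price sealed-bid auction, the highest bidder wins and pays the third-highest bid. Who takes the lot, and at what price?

Bids in order: 85,000,000 (Brio) > 76,900,000 (Ember) > 67,200,000 (Zephyr) > 64,900,000 (Willow) > 29,200,000 (Verdant) > 17,000,000 (Larkspur) > …
Brio is highest; pays the third-highest bid, $67,200,000.

Brio pays $67,200,000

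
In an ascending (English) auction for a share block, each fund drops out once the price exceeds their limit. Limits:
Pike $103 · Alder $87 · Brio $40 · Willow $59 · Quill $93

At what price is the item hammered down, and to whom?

Open ascending-bid auction: the price rises until one bidder remains; the winner pays the price at which the last rival dropped out.
Sorting limits: 103 (Pike) > 93 (Quill) > 87 (Alder) > 59 (Willow) > 40 (Brio)
Once the price passes $93, only Pike is left; the hammer falls at Quill's limit of $93.

Pike wins at $93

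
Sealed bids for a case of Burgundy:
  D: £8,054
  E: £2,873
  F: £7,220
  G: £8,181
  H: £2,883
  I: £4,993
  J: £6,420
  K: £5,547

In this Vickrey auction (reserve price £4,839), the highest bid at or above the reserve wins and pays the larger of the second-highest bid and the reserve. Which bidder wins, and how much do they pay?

G pays £8,054

Bids in order: 8,181 (G) > 8,054 (D) > 7,220 (F) > 6,420 (J) > 5,547 (K) > 4,993 (I) > …
G has the top bid at or above the reserve (£8,181).
Second-highest bid £8,054 exceeds the reserve £4,839 → payment £8,054.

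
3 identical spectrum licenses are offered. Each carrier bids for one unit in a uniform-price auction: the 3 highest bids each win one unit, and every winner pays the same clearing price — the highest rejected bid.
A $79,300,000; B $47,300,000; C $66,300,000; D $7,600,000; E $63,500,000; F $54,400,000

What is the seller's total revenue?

Sorting: 79,300,000 (A), 66,300,000 (C), 63,500,000 (E), 54,400,000 (F), 47,300,000 (B), …
The 3 highest are A, C, E.
First losing bid is F's $54,400,000, which sets the uniform price.
Total revenue = 3 × $54,400,000 = $163,200,000.

Total revenue: $163,200,000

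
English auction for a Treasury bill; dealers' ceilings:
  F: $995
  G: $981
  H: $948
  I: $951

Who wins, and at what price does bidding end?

F wins at $981

Limits ranked: 995 (F) > 981 (G) > 951 (I) > 948 (H)
Bidding ends when G exits at $981; F takes it.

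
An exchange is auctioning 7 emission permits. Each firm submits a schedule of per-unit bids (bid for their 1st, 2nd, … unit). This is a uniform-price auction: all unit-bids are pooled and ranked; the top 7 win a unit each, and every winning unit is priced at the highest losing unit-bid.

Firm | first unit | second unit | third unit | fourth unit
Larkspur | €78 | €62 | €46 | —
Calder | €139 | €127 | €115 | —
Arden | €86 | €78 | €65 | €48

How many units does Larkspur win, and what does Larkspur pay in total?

Pooled unit-bids ranked (top 7): 139 (Calder-1), 127 (Calder-2), 115 (Calder-3), 86 (Arden-1), 78 (Larkspur-1), 78 (Arden-2), 65 (Arden-3)
The (k+1)-th unit-bid is €62.
Larkspur wins 1 unit(s) at €62 each.

Larkspur: 1 unit, pays €62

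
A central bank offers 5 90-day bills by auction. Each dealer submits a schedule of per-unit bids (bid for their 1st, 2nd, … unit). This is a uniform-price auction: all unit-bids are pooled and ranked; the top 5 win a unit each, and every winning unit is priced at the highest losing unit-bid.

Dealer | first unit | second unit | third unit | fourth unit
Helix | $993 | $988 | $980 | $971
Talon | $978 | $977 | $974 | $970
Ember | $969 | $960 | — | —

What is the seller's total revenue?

All unit-bids, highest first — top 5: 993 (Helix-1), 988 (Helix-2), 980 (Helix-3), 978 (Talon-1), 977 (Talon-2)
The (k+1)-th unit-bid is $974.
Allocation: Helix 3, Talon 2. Every unit priced at $974.
Revenue = 5 × 974 = $4,870.

Total revenue: $4,870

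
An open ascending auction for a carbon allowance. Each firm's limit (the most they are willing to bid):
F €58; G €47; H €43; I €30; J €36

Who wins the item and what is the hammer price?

F wins at €47

Limits in order: 58 (F) > 47 (G) > 43 (H) > 36 (J) > 30 (I)
G is the last rival to drop out, at €47; F remains and wins at that price.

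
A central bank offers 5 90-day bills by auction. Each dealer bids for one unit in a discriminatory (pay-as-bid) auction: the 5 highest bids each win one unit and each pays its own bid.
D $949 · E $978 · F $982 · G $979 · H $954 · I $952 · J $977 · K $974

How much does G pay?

G pays $979

Sorting: 982 (F), 979 (G), 978 (E), 977 (J), 974 (K), 954 (H), 952 (I), …
Winners (5 units): F, G, E, J, K.
G wins → own bid $979.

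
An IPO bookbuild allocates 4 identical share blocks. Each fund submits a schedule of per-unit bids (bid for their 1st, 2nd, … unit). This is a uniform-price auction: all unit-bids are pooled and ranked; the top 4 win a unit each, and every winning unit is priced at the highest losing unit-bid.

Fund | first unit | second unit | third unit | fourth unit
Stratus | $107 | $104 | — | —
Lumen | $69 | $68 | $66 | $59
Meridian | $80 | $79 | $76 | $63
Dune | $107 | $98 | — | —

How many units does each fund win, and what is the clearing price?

Dune 2, Stratus 2; clearing price $80

Merging the schedules and taking the best 4: 107 (Stratus-1), 107 (Dune-1), 104 (Stratus-2), 98 (Dune-2)
First bid not allocated: $80.
Allocation: Dune 2, Stratus 2.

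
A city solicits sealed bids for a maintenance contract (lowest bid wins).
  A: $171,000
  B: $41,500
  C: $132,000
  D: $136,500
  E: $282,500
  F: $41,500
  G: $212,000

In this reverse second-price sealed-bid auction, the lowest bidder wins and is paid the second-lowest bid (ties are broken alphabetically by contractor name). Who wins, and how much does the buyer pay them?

B is paid $41,500

Reverse second-price sealed-bid auction: the lowest bidder wins and is paid the second-lowest bid.
Sorting bids: 41,500 (B) < 41,500 (F) < 132,000 (C) < 136,500 (D) < 171,000 (A) < 212,000 (G) < …
B and F tie at $41,500; tie-break gives it to B.
Second-price: B is paid F's bid of $41,500.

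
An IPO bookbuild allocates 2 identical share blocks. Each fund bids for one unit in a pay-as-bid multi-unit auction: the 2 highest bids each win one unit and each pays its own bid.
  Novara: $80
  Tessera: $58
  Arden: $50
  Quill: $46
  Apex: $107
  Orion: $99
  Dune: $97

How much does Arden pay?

Arden pays $0

Bids ranked high→low: 107 (Apex), 99 (Orion), 97 (Dune), 80 (Novara), …
Winners (2 units): Apex, Orion.
Arden does not win → $0.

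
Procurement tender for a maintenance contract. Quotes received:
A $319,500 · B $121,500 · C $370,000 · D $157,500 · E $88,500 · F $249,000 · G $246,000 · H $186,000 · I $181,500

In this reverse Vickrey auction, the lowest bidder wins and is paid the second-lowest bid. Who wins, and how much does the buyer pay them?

Rule: the lowest bidder wins and is paid the second-lowest bid.
Sorting bids: 88,500 (E) < 121,500 (B) < 157,500 (D) < 181,500 (I) < 186,000 (H) < 246,000 (G) < …
E is lowest; is paid the second-lowest bid, $121,500.

E is paid $121,500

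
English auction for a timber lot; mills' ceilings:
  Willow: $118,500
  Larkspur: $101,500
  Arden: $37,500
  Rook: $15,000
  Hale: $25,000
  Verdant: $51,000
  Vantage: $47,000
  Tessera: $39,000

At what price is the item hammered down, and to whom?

Sorting limits: 118,500 (Willow) > 101,500 (Larkspur) > 51,000 (Verdant) > 47,000 (Vantage) > 39,000 (Tessera) > 37,500 (Arden) > …
Bidding ends when Larkspur exits at $101,500; Willow takes it.

Willow wins at $101,500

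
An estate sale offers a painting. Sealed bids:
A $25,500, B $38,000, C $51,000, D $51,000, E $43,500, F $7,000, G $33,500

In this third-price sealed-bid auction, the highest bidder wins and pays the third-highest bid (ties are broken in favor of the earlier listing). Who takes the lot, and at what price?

Third-price sealed-bid auction: the highest bidder wins and pays the third-highest bid.
Bids in order: 51,000 (C) > 51,000 (D) > 43,500 (E) > 38,000 (B) > 33,500 (G) > 25,500 (A) > …
Tie at $51,000 → C wins by tie-break.
C is highest; pays the third-highest bid, $43,500.

C pays $43,500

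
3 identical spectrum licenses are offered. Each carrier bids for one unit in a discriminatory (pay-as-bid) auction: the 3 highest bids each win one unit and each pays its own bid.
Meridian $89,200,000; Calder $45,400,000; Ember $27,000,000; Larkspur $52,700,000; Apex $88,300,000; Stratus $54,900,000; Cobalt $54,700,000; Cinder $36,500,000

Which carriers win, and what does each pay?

Ordering the bids: 89,200,000 (Meridian), 88,300,000 (Apex), 54,900,000 (Stratus), 54,700,000 (Cobalt), 52,700,000 (Larkspur), …
Top 3: Meridian, Apex, Stratus.
Each winner pays its own bid: Meridian $89,200,000, Apex $88,300,000, Stratus $54,900,000.

Meridian $89,200,000, Apex $88,300,000, Stratus $54,900,000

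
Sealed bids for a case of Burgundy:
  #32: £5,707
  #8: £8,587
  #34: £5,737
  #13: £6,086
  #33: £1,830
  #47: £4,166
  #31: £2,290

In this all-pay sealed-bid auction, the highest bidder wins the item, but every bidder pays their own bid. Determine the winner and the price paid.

#8 pays £8,587

Bids in order: 8,587 (#8) > 6,086 (#13) > 5,737 (#34) > 5,707 (#32) > 4,166 (#47) > 2,290 (#31) > …
#8 wins with the top bid; all bids are sunk regardless.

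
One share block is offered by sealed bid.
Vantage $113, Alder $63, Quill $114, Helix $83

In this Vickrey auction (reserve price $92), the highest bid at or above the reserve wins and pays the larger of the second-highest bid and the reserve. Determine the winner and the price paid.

Quill pays $113

Bids ranked: 114 (Quill) > 113 (Vantage) > 83 (Helix) > 63 (Alder)
Highest eligible bid: Quill at $114.
Second-highest bid $113 exceeds the reserve $92 → payment $113.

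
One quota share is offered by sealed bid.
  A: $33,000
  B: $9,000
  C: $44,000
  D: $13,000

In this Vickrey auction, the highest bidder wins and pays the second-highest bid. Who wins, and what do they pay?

Bids in order: 44,000 (C) > 33,000 (A) > 13,000 (D) > 9,000 (B)
C wins with the highest bid; price is set by the runner-up at $33,000.

C pays $33,000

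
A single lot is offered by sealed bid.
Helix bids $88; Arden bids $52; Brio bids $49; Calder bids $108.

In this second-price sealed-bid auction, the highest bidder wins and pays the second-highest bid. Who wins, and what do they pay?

Bids ranked: 108 (Calder) > 88 (Helix) > 52 (Arden) > 49 (Brio)
Calder wins with the highest bid; price is set by the runner-up at $88.

Calder pays $88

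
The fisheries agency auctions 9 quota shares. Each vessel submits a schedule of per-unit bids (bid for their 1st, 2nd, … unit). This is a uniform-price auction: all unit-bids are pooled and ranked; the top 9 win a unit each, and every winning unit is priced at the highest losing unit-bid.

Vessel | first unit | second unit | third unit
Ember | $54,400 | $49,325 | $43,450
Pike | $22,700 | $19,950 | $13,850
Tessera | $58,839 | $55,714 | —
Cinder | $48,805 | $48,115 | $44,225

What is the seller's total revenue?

Pooled unit-bids ranked (top 9): 58,839 (Tessera-1), 55,714 (Tessera-2), 54,400 (Ember-1), 49,325 (Ember-2), 48,805 (Cinder-1), 48,115 (Cinder-2), 44,225 (Cinder-3), 43,450 (Ember-3), 22,700 (Pike-1)
Highest rejected unit-bid = $19,950.
Allocation: Cinder 3, Ember 3, Pike 1, Tessera 2. Every unit priced at $19,950.
Revenue = 9 × 19,950 = $179,550.

Total revenue: $179,550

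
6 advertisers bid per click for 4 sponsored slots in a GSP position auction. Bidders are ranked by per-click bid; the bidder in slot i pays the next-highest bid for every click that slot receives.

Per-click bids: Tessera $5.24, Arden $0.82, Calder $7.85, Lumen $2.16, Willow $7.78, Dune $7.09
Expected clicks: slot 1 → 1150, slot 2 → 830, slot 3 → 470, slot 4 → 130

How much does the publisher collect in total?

Total revenue: $17575.30

Ranked by bid: $7.85 (Calder) > $7.78 (Willow) > $7.09 (Dune) > $5.24 (Tessera) > $2.16 (Lumen) > …
Slot 1: Calder pays $7.78 × 1150 = $8947.00
Slot 2: Willow pays $7.09 × 830 = $5884.70
Slot 3: Dune pays $5.24 × 470 = $2462.80
Slot 4: Tessera pays $2.16 × 130 = $280.80
Total = $17575.30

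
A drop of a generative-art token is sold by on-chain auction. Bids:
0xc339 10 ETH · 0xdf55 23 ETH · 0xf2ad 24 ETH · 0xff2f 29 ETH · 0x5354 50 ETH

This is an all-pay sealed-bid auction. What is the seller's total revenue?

Bids ranked: 50 (0x5354) > 29 (0xff2f) > 24 (0xf2ad) > 23 (0xdf55) > 10 (0xc339)
Every bidder forfeits their bid regardless of winning.
Revenue = 10 + 23 + 24 + 29 + 50 = 136 ETH.

Total revenue: 136 ETH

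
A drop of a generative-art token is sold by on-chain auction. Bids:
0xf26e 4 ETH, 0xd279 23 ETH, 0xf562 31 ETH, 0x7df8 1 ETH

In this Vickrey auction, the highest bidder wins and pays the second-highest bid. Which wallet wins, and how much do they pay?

0xf562 pays 23 ETH

Sorting bids: 31 (0xf562) > 23 (0xd279) > 4 (0xf26e) > 1 (0x7df8)
0xf562 is highest; pays the second-highest bid, 23 ETH.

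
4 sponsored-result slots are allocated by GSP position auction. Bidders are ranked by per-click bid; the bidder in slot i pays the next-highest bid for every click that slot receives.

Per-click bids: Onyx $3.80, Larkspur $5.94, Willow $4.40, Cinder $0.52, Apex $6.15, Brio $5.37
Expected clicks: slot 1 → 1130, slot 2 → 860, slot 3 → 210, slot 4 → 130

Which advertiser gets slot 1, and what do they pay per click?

Sorting advertisers: $6.15 (Apex) > $5.94 (Larkspur) > $5.37 (Brio) > $4.40 (Willow) > $3.80 (Onyx) > …
Slot 1 goes to the first-ranked bidder, Apex, who pays the next bid down: $5.94/click.

Apex; $5.94 per click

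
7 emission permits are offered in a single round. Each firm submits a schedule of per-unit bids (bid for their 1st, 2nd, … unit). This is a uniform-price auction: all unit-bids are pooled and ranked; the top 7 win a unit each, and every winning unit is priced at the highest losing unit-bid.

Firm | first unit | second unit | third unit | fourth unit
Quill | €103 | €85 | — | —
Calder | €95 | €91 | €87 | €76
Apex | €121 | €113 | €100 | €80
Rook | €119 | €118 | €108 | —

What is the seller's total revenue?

Total revenue: €665

Merging the schedules and taking the best 7: 121 (Apex-1), 119 (Rook-1), 118 (Rook-2), 113 (Apex-2), 108 (Rook-3), 103 (Quill-1), 100 (Apex-3)
The (k+1)-th unit-bid is €95.
Allocation: Apex 3, Quill 1, Rook 3. Every unit priced at €95.
Revenue = 7 × 95 = €665.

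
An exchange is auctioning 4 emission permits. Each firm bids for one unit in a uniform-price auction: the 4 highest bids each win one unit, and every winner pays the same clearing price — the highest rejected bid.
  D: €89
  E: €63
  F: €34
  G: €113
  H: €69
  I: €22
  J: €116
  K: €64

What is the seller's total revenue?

Total revenue: €256

Bids ranked high→low: 116 (J), 113 (G), 89 (D), 69 (H), 64 (K), 63 (E), …
The 4 highest are J, G, D, H.
First losing bid is K's €64, which sets the uniform price.
Total revenue = 4 × €64 = €256.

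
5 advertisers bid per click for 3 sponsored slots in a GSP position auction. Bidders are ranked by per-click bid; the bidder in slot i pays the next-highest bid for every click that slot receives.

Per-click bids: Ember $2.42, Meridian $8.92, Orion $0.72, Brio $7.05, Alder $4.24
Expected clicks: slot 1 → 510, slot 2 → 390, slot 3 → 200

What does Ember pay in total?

Per-click bids in order: $8.92 (Meridian) > $7.05 (Brio) > $4.24 (Alder) > $2.42 (Ember) > …
Ember ranks below slot 3 → no slot, pays nothing.

Ember pays $0.00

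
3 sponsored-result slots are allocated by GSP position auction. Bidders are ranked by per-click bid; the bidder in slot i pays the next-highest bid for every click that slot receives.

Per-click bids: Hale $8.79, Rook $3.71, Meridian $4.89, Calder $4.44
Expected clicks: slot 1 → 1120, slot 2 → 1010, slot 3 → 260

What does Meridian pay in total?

Meridian pays $4484.40

Ranked by bid: $8.79 (Hale) > $4.89 (Meridian) > $4.44 (Calder) > $3.71 (Rook)
Meridian holds slot 2 → pays next bid $4.44 × 1010 clicks = $4484.40.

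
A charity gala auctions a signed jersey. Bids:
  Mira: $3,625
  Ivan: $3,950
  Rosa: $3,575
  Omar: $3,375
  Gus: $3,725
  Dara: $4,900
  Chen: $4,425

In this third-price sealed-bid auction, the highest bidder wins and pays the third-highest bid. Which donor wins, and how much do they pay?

Dara pays $3,950

Rule: the highest bidder wins and pays the third-highest bid.
Sorting bids: 4,900 (Dara) > 4,425 (Chen) > 3,950 (Ivan) > 3,725 (Gus) > 3,625 (Mira) > 3,575 (Rosa) > …
Dara is highest; pays the third-highest bid, $3,950.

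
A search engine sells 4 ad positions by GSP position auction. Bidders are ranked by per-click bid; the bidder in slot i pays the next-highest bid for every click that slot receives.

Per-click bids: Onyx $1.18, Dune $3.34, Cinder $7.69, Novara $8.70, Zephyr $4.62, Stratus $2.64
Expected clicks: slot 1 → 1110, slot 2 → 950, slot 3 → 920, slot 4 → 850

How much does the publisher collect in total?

Sorting advertisers: $8.70 (Novara) > $7.69 (Cinder) > $4.62 (Zephyr) > $3.34 (Dune) > $2.64 (Stratus) > …
Slot 1: Novara pays $7.69 × 1110 = $8535.90
Slot 2: Cinder pays $4.62 × 950 = $4389.00
Slot 3: Zephyr pays $3.34 × 920 = $3072.80
Slot 4: Dune pays $2.64 × 850 = $2244.00
Total = $18241.70

Total revenue: $18241.70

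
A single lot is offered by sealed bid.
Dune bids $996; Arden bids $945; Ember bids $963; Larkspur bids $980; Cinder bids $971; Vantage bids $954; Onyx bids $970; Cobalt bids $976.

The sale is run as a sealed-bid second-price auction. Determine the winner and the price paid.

Dune pays $980

Rule: the highest bidder wins and pays the second-highest bid.
Sorting bids: 996 (Dune) > 980 (Larkspur) > 976 (Cobalt) > 971 (Cinder) > 970 (Onyx) > 963 (Ember) > …
Second-price: Dune pays Larkspur's bid of $980.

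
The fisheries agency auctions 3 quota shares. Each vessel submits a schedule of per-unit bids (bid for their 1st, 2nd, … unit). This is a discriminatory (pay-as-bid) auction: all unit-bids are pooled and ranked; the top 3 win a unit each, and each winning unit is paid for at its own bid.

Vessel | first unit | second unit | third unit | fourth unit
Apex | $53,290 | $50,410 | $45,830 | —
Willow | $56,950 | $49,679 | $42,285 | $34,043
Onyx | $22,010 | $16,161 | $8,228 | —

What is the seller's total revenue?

Merging the schedules and taking the best 3: 56,950 (Willow-1), 53,290 (Apex-1), 50,410 (Apex-2)
Next rejected bid: $49,679 (not a price — pay-as-bid).
Each winning unit pays its own bid.
Revenue = 56,950 + 53,290 + 50,410 = $160,650.

Total revenue: $160,650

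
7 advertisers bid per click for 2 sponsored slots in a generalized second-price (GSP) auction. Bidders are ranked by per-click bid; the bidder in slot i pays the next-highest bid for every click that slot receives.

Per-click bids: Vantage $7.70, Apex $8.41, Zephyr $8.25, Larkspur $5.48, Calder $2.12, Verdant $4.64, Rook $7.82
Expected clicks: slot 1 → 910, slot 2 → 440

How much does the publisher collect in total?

Total revenue: $10948.30

Per-click bids in order: $8.41 (Apex) > $8.25 (Zephyr) > $7.82 (Rook) > …
Slot 1: Apex pays $8.25 × 910 = $7507.50
Slot 2: Zephyr pays $7.82 × 440 = $3440.80
Total = $10948.30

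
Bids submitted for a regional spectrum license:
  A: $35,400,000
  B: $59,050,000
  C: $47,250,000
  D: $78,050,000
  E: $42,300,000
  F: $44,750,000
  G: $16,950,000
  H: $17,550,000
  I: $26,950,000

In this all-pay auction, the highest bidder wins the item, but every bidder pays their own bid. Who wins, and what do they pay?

D pays $78,050,000

Rule: the highest bidder wins the item, but every bidder pays their own bid.
Bids in order: 78,050,000 (D) > 59,050,000 (B) > 47,250,000 (C) > 44,750,000 (F) > 42,300,000 (E) > 35,400,000 (A) > …
D wins with the top bid; all bids are sunk regardless.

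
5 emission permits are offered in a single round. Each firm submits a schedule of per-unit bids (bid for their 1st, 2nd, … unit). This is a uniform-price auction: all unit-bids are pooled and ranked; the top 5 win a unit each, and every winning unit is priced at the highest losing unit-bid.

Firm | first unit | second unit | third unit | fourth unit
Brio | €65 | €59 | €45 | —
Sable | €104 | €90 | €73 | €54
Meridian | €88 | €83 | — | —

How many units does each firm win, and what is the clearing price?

Pooled unit-bids ranked (top 5): 104 (Sable-1), 90 (Sable-2), 88 (Meridian-1), 83 (Meridian-2), 73 (Sable-3)
First bid not allocated: €65.
Allocation: Meridian 2, Sable 3.

Meridian 2, Sable 3; clearing price €65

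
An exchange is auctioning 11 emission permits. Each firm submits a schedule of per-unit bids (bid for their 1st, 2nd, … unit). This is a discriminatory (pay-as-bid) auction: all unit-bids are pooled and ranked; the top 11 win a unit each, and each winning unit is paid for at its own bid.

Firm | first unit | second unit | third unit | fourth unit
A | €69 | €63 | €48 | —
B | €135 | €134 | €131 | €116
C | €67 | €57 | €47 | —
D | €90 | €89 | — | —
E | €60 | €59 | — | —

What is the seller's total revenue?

Merging the schedules and taking the best 11: 135 (B-1), 134 (B-2), 131 (B-3), 116 (B-4), 90 (D-1), 89 (D-2), 69 (A-1), 67 (C-1), 63 (A-2), 60 (E-1), 59 (E-2)
Next rejected bid: €57 (not a price — pay-as-bid).
Each winning unit pays its own bid.
Revenue = 135 + 134 + 131 + 116 + 90 + 89 + 69 + 67 + 63 + 60 + 59 = €1,013.

Total revenue: €1,013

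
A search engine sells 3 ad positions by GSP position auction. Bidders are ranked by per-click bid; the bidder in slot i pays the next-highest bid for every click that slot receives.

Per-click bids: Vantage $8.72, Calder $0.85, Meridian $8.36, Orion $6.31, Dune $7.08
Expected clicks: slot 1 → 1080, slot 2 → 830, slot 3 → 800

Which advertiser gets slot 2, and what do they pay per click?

Per-click bids in order: $8.72 (Vantage) > $8.36 (Meridian) > $7.08 (Dune) > $6.31 (Orion) > …
Slot 2 goes to the second-ranked bidder, Meridian, who pays the next bid down: $7.08/click.

Meridian; $7.08 per click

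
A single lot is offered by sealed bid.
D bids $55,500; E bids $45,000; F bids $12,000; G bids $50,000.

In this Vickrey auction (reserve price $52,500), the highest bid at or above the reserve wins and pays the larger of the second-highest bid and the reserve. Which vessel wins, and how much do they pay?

D pays $52,500

Vickrey auction (reserve price $52,500): the highest bid at or above the reserve wins and pays the larger of the second-highest bid and the reserve.
Sorting bids: 55,500 (D) > 50,000 (G) > 45,000 (E) > 12,000 (F)
Highest eligible bid: D at $55,500.
Second-highest bid $50,000 is below the reserve $52,500, so the reserve binds → payment $52,500.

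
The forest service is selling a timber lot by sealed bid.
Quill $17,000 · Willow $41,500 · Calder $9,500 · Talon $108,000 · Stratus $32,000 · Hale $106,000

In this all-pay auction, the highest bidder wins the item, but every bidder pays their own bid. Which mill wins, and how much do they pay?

Talon pays $108,000

Bids ranked: 108,000 (Talon) > 106,000 (Hale) > 41,500 (Willow) > 32,000 (Stratus) > 17,000 (Quill) > 9,500 (Calder)
Talon wins with the top bid; all bids are sunk regardless.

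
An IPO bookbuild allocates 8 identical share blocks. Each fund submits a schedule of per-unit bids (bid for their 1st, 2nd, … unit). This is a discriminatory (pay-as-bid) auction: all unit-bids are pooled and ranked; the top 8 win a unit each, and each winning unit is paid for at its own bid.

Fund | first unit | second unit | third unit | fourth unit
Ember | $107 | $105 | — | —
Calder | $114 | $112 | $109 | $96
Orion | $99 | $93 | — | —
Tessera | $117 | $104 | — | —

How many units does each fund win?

All unit-bids, highest first — top 8: 117 (Tessera-1), 114 (Calder-1), 112 (Calder-2), 109 (Calder-3), 107 (Ember-1), 105 (Ember-2), 104 (Tessera-2), 99 (Orion-1)
Next rejected bid: $96 (not a price — pay-as-bid).
Allocation: Calder 3, Ember 2, Orion 1, Tessera 2.

Calder 3, Ember 2, Orion 1, Tessera 2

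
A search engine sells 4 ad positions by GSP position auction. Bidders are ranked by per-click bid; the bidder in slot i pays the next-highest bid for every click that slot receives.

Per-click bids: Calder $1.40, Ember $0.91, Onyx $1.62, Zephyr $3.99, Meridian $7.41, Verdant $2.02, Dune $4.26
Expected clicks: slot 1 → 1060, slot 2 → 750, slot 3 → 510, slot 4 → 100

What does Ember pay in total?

Ember pays $0.00

Per-click bids in order: $7.41 (Meridian) > $4.26 (Dune) > $3.99 (Zephyr) > $2.02 (Verdant) > $1.62 (Onyx) > …
Ember ranks below slot 4 → no slot, pays nothing.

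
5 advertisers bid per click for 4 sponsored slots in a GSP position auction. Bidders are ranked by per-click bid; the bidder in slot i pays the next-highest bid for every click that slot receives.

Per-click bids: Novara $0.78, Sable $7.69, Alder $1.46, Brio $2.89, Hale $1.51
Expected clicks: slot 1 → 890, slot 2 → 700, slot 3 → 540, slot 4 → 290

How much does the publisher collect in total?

Total revenue: $4643.70

Ranked by bid: $7.69 (Sable) > $2.89 (Brio) > $1.51 (Hale) > $1.46 (Alder) > $0.78 (Novara)
Slot 1: Sable pays $2.89 × 890 = $2572.10
Slot 2: Brio pays $1.51 × 700 = $1057.00
Slot 3: Hale pays $1.46 × 540 = $788.40
Slot 4: Alder pays $0.78 × 290 = $226.20
Total = $4643.70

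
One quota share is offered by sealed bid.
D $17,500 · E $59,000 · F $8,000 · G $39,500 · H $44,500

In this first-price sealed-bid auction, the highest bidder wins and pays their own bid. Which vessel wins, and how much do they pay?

First-price sealed-bid auction: the highest bidder wins and pays their own bid.
Bids ranked: 59,000 (E) > 44,500 (H) > 39,500 (G) > 17,500 (D) > 8,000 (F)
E has the highest bid and pays exactly that: $59,000.

E pays $59,000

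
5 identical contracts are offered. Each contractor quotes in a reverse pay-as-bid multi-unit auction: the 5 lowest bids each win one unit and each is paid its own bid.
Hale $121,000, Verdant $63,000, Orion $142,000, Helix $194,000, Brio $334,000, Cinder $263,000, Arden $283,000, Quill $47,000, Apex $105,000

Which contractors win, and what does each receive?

Bids ranked low→high: 47,000 (Quill), 63,000 (Verdant), 105,000 (Apex), 121,000 (Hale), 142,000 (Orion), 194,000 (Helix), 263,000 (Cinder), …
The 5 lowest are Quill, Verdant, Apex, Hale, Orion.
Each winner is paid its own bid: Quill $47,000, Verdant $63,000, Apex $105,000, Hale $121,000, Orion $142,000.

Quill $47,000, Verdant $63,000, Apex $105,000, Hale $121,000, Orion $142,000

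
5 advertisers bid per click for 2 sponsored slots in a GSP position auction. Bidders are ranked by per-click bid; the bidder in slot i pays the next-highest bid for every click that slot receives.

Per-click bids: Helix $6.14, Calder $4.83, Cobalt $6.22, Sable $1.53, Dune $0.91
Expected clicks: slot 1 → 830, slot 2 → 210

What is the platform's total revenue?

Per-click bids in order: $6.22 (Cobalt) > $6.14 (Helix) > $4.83 (Calder) > …
Slot 1: Cobalt pays $6.14 × 830 = $5096.20
Slot 2: Helix pays $4.83 × 210 = $1014.30
Total = $6110.50

Total revenue: $6110.50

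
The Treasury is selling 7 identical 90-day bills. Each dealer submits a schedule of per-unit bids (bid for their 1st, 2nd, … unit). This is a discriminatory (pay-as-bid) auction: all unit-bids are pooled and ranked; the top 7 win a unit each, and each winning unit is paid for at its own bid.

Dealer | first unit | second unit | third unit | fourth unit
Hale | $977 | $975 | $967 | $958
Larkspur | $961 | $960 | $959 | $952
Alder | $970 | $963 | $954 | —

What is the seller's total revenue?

Merging the schedules and taking the best 7: 977 (Hale-1), 975 (Hale-2), 970 (Alder-1), 967 (Hale-3), 963 (Alder-2), 961 (Larkspur-1), 960 (Larkspur-2)
Next rejected bid: $959 (not a price — pay-as-bid).
Each winning unit pays its own bid.
Revenue = 977 + 975 + 970 + 967 + 963 + 961 + 960 = $6,773.

Total revenue: $6,773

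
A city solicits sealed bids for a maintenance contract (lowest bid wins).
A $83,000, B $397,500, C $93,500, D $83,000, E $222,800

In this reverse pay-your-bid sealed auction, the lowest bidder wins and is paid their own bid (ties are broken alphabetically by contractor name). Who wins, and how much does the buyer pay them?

A is paid $83,000

Reverse pay-your-bid sealed auction: the lowest bidder wins and is paid their own bid.
Sorting bids: 83,000 (A) < 83,000 (D) < 93,500 (C) < 222,800 (E) < 397,500 (B)
A and D tie at $83,000; tie-break gives it to A.
A is lowest → is paid own bid, $83,000.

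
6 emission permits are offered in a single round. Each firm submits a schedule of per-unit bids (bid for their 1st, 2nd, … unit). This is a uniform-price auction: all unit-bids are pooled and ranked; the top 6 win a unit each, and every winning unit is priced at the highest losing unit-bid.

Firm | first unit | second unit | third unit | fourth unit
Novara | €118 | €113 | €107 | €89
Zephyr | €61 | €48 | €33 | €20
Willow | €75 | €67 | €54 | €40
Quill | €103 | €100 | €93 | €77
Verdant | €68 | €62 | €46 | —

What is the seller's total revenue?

Pooled unit-bids ranked (top 6): 118 (Novara-1), 113 (Novara-2), 107 (Novara-3), 103 (Quill-1), 100 (Quill-2), 93 (Quill-3)
First bid not allocated: €89.
Allocation: Novara 3, Quill 3. Every unit priced at €89.
Revenue = 6 × 89 = €534.

Total revenue: €534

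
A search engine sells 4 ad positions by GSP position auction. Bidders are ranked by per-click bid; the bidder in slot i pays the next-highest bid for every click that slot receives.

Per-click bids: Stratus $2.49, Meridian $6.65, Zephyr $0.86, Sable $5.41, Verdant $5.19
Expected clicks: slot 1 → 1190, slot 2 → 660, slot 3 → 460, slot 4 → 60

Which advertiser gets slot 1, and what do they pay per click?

Sorting advertisers: $6.65 (Meridian) > $5.41 (Sable) > $5.19 (Verdant) > $2.49 (Stratus) > $0.86 (Zephyr)
Slot 1 goes to the first-ranked bidder, Meridian, who pays the next bid down: $5.41/click.

Meridian; $5.41 per click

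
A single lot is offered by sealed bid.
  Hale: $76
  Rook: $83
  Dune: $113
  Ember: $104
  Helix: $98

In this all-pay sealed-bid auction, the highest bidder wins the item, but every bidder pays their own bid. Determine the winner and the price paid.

Dune pays $113

Bids in order: 113 (Dune) > 104 (Ember) > 98 (Helix) > 83 (Rook) > 76 (Hale)
Dune wins with the top bid; all bids are sunk regardless.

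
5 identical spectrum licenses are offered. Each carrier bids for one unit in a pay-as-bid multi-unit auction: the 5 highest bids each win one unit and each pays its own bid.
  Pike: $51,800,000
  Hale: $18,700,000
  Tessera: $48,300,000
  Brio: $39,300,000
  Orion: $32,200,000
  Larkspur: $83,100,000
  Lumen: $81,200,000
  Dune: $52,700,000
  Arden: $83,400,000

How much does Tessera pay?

Sorting: 83,400,000 (Arden), 83,100,000 (Larkspur), 81,200,000 (Lumen), 52,700,000 (Dune), 51,800,000 (Pike), 48,300,000 (Tessera), 39,300,000 (Brio), …
The 5 highest are Arden, Larkspur, Lumen, Dune, Pike.
Tessera does not win → $0.

Tessera pays $0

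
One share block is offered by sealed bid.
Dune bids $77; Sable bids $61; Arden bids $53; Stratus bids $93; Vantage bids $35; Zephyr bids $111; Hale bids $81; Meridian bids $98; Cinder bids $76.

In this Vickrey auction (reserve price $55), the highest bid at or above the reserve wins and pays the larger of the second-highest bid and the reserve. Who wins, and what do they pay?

Zephyr pays $98

Bids ranked: 111 (Zephyr) > 98 (Meridian) > 93 (Stratus) > 81 (Hale) > 77 (Dune) > 76 (Cinder) > …
Highest eligible bid: Zephyr at $111.
Second-highest bid $98 exceeds the reserve $55 → payment $98.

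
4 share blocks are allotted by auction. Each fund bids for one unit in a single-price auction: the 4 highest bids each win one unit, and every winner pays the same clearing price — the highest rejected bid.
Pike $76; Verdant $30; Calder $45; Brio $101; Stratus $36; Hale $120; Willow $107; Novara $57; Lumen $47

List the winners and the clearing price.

Bids ranked high→low: 120 (Hale), 107 (Willow), 101 (Brio), 76 (Pike), 57 (Novara), 47 (Lumen), …
Winners (4 units): Hale, Willow, Brio, Pike.
Clearing price = highest rejected bid = $57.

Hale, Willow, Brio, Pike; each pays $57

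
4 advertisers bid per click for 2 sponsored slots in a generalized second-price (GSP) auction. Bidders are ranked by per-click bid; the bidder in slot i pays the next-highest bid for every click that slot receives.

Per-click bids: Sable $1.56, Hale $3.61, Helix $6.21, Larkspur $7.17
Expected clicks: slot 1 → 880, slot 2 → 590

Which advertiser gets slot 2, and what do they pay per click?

Helix; $3.61 per click

Ranked by bid: $7.17 (Larkspur) > $6.21 (Helix) > $3.61 (Hale) > …
Slot 2 goes to the second-ranked bidder, Helix, who pays the next bid down: $3.61/click.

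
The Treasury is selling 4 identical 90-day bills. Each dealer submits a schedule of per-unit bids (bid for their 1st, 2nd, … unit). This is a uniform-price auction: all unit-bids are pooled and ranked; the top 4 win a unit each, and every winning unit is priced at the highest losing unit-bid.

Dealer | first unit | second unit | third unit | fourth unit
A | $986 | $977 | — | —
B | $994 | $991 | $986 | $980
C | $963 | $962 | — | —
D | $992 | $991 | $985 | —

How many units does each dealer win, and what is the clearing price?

Pooled unit-bids ranked (top 4): 994 (B-1), 992 (D-1), 991 (B-2), 991 (D-2)
First bid not allocated: $986.
Allocation: B 2, D 2.

B 2, D 2; clearing price $986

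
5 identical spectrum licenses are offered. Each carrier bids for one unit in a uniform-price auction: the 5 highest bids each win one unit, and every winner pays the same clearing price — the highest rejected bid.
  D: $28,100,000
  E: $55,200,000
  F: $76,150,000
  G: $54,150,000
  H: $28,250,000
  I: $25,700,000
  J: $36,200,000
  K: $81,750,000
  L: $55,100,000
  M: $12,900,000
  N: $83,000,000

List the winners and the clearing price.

N, K, F, E, L; each pays $54,150,000

Ordering the bids: 83,000,000 (N), 81,750,000 (K), 76,150,000 (F), 55,200,000 (E), 55,100,000 (L), 54,150,000 (G), 36,200,000 (J), …
Top 5: N, K, F, E, L.
First losing bid is G's $54,150,000, which sets the uniform price.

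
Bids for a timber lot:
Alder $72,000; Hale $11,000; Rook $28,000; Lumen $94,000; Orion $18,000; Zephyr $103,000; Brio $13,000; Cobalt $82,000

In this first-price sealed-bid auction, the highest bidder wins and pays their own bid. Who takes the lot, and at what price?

Bids ranked: 103,000 (Zephyr) > 94,000 (Lumen) > 82,000 (Cobalt) > 72,000 (Alder) > 28,000 (Rook) > 18,000 (Orion) > …
Zephyr has the highest bid and pays exactly that: $103,000.

Zephyr pays $103,000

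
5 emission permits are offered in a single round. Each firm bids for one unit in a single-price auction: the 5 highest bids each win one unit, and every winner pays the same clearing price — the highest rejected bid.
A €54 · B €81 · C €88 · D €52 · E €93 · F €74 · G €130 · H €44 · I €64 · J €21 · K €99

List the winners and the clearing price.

G, K, E, C, B; each pays €74

Bids ranked high→low: 130 (G), 99 (K), 93 (E), 88 (C), 81 (B), 74 (F), 64 (I), …
Winners (5 units): G, K, E, C, B.
Clearing price = highest rejected bid = €74.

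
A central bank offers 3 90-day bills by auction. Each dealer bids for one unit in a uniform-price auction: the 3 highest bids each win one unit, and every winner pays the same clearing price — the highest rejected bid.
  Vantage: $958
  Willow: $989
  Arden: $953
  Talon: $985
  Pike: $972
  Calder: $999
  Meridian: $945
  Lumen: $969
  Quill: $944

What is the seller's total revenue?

Ordering the bids: 999 (Calder), 989 (Willow), 985 (Talon), 972 (Pike), 969 (Lumen), …
The 3 highest are Calder, Willow, Talon.
First losing bid is Pike's $972, which sets the uniform price.
Total revenue = 3 × $972 = $2,916.

Total revenue: $2,916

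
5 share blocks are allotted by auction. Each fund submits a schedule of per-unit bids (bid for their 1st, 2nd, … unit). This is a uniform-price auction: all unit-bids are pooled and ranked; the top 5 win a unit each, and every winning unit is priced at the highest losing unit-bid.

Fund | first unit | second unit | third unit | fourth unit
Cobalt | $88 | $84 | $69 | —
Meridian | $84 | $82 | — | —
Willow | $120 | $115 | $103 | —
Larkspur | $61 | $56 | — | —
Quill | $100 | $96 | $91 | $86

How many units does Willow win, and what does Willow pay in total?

Merging the schedules and taking the best 5: 120 (Willow-1), 115 (Willow-2), 103 (Willow-3), 100 (Quill-1), 96 (Quill-2)
First bid not allocated: $91.
Willow wins 3 unit(s) at $91 each.

Willow: 3 units, pays $273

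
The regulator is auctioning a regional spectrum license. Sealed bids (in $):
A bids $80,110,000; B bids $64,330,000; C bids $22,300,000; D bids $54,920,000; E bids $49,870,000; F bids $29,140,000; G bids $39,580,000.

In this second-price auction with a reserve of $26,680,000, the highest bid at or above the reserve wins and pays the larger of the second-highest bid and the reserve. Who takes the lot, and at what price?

A pays $64,330,000

Sorting bids: 80,110,000 (A) > 64,330,000 (B) > 54,920,000 (D) > 49,870,000 (E) > 39,580,000 (G) > 29,140,000 (F) > …
Highest eligible bid: A at $80,110,000.
max(second-highest $64,330,000, reserve $26,680,000) = $64,330,000; the reserve does not bind.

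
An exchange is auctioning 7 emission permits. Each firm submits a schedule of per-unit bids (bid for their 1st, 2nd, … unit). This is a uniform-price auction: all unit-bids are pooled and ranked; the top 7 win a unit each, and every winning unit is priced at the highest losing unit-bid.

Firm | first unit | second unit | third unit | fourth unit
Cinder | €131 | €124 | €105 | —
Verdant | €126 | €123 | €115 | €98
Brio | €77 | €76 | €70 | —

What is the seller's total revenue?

Total revenue: €539

Pooled unit-bids ranked (top 7): 131 (Cinder-1), 126 (Verdant-1), 124 (Cinder-2), 123 (Verdant-2), 115 (Verdant-3), 105 (Cinder-3), 98 (Verdant-4)
The (k+1)-th unit-bid is €77.
Allocation: Cinder 3, Verdant 4. Every unit priced at €77.
Revenue = 7 × 77 = €539.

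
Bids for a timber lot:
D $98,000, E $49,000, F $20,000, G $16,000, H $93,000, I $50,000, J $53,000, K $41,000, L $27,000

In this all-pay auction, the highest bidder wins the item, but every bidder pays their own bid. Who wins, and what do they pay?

D pays $98,000

Rule: the highest bidder wins the item, but every bidder pays their own bid.
Bids ranked: 98,000 (D) > 93,000 (H) > 53,000 (J) > 50,000 (I) > 49,000 (E) > 41,000 (K) > …
D wins with the top bid; all bids are sunk regardless.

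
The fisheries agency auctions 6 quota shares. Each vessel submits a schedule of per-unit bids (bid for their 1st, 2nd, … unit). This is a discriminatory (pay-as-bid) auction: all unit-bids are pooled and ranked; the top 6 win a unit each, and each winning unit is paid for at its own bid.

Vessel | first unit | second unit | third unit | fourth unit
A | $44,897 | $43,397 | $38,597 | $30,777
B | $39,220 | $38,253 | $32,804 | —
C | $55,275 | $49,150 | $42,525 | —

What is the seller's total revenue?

Merging the schedules and taking the best 6: 55,275 (C-1), 49,150 (C-2), 44,897 (A-1), 43,397 (A-2), 42,525 (C-3), 39,220 (B-1)
Next rejected bid: $38,597 (not a price — pay-as-bid).
Each winning unit pays its own bid.
Revenue = 55,275 + 49,150 + 44,897 + 43,397 + 42,525 + 39,220 = $274,464.

Total revenue: $274,464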